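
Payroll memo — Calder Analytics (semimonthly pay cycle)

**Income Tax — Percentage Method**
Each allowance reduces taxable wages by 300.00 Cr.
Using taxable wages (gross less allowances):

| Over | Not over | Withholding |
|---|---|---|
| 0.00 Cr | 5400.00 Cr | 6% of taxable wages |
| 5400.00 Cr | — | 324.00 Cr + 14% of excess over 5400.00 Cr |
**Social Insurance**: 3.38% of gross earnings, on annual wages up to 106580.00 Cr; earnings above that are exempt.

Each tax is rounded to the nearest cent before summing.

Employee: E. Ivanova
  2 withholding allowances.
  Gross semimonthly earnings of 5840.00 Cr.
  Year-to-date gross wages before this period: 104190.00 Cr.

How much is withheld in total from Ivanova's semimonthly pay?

395.18 Cr

Income Tax: taxable = 5840.00 Cr − 2×300.00 Cr = 5240.00 Cr
  6% × 5240.00 Cr = 314.40 Cr
Social Insurance: cap 106580.00 Cr − YTD 104190.00 Cr = 2390.00 Cr subject; 3.38% × 2390.00 Cr = 80.78 Cr
Total: 314.40 Cr + 80.78 Cr = 395.18 Cr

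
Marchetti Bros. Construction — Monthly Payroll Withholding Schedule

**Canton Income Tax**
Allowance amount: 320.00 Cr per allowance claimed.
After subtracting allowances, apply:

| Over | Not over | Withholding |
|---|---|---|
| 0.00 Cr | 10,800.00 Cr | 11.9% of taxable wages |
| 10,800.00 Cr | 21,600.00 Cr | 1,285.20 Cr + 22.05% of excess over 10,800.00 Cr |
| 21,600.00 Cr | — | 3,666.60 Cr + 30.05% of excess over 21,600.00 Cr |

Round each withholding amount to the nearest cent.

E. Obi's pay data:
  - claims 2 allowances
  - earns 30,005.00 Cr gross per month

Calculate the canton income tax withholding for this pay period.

Canton Income Tax: taxable = 30,005.00 Cr − 2×320.00 Cr = 29,365.00 Cr
  3,666.60 Cr + 30.05% × (29,365.00 Cr − 21,600.00 Cr) = 3,666.60 Cr + 30.05% × 7,765.00 Cr = 5,999.98 Cr

5,999.98 Cr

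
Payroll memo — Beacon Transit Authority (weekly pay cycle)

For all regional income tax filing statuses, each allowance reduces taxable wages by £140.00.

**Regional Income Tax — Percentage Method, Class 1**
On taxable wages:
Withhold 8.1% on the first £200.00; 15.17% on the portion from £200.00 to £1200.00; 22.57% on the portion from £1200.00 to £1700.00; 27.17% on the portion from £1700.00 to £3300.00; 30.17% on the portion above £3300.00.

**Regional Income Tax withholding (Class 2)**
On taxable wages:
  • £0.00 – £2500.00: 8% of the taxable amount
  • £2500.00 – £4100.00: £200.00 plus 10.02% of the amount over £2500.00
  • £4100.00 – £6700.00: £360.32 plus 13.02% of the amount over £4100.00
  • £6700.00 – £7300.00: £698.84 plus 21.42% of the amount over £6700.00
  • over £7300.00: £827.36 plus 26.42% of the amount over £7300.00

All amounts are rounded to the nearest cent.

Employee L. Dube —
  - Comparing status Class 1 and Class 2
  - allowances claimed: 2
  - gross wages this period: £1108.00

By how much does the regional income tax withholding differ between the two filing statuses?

£45.23

Regional Income Tax (Class 1): taxable = £1108.00 − 2×£140.00 = £828.00
  £16.20 + 15.17% × (£828.00 − £200.00) = £16.20 + 15.17% × £628.00 = £111.47
Regional Income Tax (Class 2): taxable = £1108.00 − 2×£140.00 = £828.00
  8% × £828.00 = £66.24
Difference: |£111.47 − £66.24| = £45.23 (higher under Class 1)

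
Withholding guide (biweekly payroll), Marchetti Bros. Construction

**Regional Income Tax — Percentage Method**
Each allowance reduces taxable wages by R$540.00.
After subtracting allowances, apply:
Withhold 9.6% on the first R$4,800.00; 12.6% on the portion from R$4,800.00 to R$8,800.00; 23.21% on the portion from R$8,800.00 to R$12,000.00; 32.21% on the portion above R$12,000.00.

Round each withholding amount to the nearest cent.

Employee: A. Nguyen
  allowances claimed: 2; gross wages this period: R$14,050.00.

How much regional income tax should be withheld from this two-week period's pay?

Regional Income Tax: taxable = R$14,050.00 − 2×R$540.00 = R$12,970.00
  R$1,707.52 + 32.21% × (R$12,970.00 − R$12,000.00) = R$1,707.52 + 32.21% × R$970.00 = R$2,019.96

R$2,019.96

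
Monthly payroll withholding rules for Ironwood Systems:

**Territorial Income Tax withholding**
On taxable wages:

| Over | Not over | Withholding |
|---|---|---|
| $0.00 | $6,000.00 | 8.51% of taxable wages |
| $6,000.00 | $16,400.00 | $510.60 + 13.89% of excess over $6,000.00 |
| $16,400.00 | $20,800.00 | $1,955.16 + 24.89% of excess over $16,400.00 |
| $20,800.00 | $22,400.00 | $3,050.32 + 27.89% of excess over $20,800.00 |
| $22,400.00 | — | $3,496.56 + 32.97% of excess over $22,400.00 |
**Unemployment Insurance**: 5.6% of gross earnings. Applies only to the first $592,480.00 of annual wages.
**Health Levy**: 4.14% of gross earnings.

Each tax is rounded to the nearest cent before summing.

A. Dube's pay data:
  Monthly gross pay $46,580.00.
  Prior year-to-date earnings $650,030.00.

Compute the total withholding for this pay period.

Territorial Income Tax: taxable = $46,580.00
  $3,496.56 + 32.97% × ($46,580.00 − $22,400.00) = $3,496.56 + 32.97% × $24,180.00 = $11,468.71
Unemployment Insurance: YTD $650,030.00 ≥ cap $592,480.00 → $0.00
Health Levy: 4.14% × $46,580.00 = $1,928.41
Total: $11,468.71 + $0.00 + $1,928.41 = $13,397.12

$13,397.12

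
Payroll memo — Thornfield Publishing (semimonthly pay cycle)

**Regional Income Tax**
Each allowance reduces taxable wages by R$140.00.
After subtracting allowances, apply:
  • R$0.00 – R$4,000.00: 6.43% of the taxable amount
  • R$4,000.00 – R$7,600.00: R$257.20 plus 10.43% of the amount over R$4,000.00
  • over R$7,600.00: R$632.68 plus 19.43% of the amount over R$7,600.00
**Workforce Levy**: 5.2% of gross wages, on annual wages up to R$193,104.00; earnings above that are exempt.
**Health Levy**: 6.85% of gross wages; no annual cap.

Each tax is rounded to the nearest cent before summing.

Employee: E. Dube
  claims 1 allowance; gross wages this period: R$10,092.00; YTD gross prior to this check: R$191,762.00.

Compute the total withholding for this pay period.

R$1,850.75

Regional Income Tax: taxable = R$10,092.00 − 1×R$140.00 = R$9,952.00
  R$632.68 + 19.43% × (R$9,952.00 − R$7,600.00) = R$632.68 + 19.43% × R$2,352.00 = R$1,089.67
Workforce Levy: cap R$193,104.00 − YTD R$191,762.00 = R$1,342.00 subject; 5.2% × R$1,342.00 = R$69.78
Health Levy: 6.85% × R$10,092.00 = R$691.30
Total: R$1,089.67 + R$69.78 + R$691.30 = R$1,850.75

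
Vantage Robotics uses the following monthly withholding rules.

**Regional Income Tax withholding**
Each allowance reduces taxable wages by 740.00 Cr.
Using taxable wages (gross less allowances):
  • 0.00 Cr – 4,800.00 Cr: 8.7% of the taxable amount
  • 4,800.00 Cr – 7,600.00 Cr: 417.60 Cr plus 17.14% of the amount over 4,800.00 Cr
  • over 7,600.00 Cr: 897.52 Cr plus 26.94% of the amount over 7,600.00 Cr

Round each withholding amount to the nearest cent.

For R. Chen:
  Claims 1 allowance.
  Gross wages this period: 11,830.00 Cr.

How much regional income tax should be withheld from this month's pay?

1,837.73 Cr

Regional Income Tax: taxable = 11,830.00 Cr − 1×740.00 Cr = 11,090.00 Cr
  897.52 Cr + 26.94% × (11,090.00 Cr − 7,600.00 Cr) = 897.52 Cr + 26.94% × 3,490.00 Cr = 1,837.73 Cr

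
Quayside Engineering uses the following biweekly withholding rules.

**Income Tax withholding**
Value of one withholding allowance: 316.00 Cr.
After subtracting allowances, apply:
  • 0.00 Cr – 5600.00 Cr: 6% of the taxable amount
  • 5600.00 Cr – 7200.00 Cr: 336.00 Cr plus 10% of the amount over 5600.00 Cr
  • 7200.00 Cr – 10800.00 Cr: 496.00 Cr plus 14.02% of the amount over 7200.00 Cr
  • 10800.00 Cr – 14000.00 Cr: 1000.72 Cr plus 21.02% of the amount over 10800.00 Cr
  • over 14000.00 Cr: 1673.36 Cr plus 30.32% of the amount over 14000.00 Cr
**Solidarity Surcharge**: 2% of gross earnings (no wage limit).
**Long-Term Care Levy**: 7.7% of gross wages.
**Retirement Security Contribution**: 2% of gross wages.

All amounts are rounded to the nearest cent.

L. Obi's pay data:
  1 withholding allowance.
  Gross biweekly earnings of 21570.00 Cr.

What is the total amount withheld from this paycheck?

Income Tax: taxable = 21570.00 Cr − 1×316.00 Cr = 21254.00 Cr
  1673.36 Cr + 30.32% × (21254.00 Cr − 14000.00 Cr) = 1673.36 Cr + 30.32% × 7254.00 Cr = 3872.77 Cr
Solidarity Surcharge: 2% × 21570.00 Cr = 431.40 Cr
Long-Term Care Levy: 7.7% × 21570.00 Cr = 1660.89 Cr
Retirement Security Contribution: 2% × 21570.00 Cr = 431.40 Cr
Total: 3872.77 Cr + 431.40 Cr + 1660.89 Cr + 431.40 Cr = 6396.46 Cr

6396.46 Cr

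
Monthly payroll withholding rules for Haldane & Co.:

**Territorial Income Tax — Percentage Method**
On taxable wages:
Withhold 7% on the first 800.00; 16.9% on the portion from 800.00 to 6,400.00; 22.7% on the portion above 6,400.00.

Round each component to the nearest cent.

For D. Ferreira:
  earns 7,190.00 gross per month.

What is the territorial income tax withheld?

Territorial Income Tax: taxable = 7,190.00
  1,002.40 + 22.7% × (7,190.00 − 6,400.00) = 1,002.40 + 22.7% × 790.00 = 1,181.73

1,181.73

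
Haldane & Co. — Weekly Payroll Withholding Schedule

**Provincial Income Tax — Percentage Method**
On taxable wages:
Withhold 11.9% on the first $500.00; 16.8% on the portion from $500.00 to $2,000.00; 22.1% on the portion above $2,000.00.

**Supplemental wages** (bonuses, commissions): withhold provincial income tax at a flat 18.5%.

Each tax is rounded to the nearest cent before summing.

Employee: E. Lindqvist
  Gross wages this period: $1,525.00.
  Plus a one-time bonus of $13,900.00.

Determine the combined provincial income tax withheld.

$2,803.20

Provincial Income Tax: taxable = $1,525.00
  $59.50 + 16.8% × ($1,525.00 − $500.00) = $59.50 + 16.8% × $1,025.00 = $231.70
Supplemental (18.5% flat on bonus): 18.5% × $13,900.00 = $2,571.50
Total provincial income tax: $231.70 + $2,571.50 = $2,803.20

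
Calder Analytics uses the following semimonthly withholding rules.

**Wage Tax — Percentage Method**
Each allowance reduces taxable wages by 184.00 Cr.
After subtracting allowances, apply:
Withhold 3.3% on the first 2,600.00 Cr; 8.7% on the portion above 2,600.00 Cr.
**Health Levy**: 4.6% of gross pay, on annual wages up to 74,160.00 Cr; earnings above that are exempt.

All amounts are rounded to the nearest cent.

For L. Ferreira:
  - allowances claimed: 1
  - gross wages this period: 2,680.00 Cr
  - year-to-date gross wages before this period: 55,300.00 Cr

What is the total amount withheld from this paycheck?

Wage Tax: taxable = 2,680.00 Cr − 1×184.00 Cr = 2,496.00 Cr
  3.3% × 2,496.00 Cr = 82.37 Cr
Health Levy: 4.6% × 2,680.00 Cr = 123.28 Cr
Total: 82.37 Cr + 123.28 Cr = 205.65 Cr

205.65 Cr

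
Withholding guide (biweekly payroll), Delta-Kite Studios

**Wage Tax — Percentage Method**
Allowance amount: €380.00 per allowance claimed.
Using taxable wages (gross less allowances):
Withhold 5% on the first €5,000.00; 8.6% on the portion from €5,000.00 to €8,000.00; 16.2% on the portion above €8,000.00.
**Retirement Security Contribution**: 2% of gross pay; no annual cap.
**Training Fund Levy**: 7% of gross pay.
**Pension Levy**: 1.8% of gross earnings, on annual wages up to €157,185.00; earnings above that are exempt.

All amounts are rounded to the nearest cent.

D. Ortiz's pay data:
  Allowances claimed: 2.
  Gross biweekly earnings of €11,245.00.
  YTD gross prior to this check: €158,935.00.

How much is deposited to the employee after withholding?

Wage Tax: taxable = €11,245.00 − 2×€380.00 = €10,485.00
  €508.00 + 16.2% × (€10,485.00 − €8,000.00) = €508.00 + 16.2% × €2,485.00 = €910.57
Retirement Security Contribution: 2% × €11,245.00 = €224.90
Training Fund Levy: 7% × €11,245.00 = €787.15
Pension Levy: YTD €158,935.00 ≥ cap €157,185.00 → €0.00
Total withheld: €910.57 + €224.90 + €787.15 + €0.00 = €1,922.62
Net pay: €11,245.00 − €1,922.62 = €9,322.38

€9,322.38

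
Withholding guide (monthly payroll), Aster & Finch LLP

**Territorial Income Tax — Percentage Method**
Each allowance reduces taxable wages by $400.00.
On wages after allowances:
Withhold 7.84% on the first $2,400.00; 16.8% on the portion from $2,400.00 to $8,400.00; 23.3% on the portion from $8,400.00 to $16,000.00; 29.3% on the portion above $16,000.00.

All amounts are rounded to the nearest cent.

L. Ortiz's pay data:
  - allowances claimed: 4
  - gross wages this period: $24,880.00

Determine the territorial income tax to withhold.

$5,100.00

Territorial Income Tax: taxable = $24,880.00 − 4×$400.00 = $23,280.00
  $2,966.96 + 29.3% × ($23,280.00 − $16,000.00) = $2,966.96 + 29.3% × $7,280.00 = $5,100.00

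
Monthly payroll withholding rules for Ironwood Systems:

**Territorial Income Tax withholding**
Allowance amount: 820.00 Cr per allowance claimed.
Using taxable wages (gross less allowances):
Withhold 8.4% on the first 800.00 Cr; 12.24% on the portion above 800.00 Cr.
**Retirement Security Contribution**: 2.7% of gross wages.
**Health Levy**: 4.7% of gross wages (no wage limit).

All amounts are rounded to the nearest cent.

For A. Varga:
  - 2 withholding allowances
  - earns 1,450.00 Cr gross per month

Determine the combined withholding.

107.30 Cr

Territorial Income Tax: taxable = 1,450.00 Cr − 2×820.00 Cr = -190.00 Cr
  Taxable ≤ 0 → 0.00 Cr
Retirement Security Contribution: 2.7% × 1,450.00 Cr = 39.15 Cr
Health Levy: 4.7% × 1,450.00 Cr = 68.15 Cr
Total: 0.00 Cr + 39.15 Cr + 68.15 Cr = 107.30 Cr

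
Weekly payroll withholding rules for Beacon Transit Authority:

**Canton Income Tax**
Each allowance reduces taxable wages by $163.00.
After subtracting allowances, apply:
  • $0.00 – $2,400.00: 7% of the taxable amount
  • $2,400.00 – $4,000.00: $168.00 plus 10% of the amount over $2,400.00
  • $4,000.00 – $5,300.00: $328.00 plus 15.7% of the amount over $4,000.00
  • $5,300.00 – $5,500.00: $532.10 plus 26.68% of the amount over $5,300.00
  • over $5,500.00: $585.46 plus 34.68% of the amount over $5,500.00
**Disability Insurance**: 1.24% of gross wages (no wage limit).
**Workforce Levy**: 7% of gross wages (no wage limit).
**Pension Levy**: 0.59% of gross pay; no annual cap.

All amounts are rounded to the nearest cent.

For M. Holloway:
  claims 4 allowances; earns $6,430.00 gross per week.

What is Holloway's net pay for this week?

$5,180.36

Canton Income Tax: taxable = $6,430.00 − 4×$163.00 = $5,778.00
  $585.46 + 34.68% × ($5,778.00 − $5,500.00) = $585.46 + 34.68% × $278.00 = $681.87
Disability Insurance: 1.24% × $6,430.00 = $79.73
Workforce Levy: 7% × $6,430.00 = $450.10
Pension Levy: 0.59% × $6,430.00 = $37.94
Total withheld: $681.87 + $79.73 + $450.10 + $37.94 = $1,249.64
Net pay: $6,430.00 − $1,249.64 = $5,180.36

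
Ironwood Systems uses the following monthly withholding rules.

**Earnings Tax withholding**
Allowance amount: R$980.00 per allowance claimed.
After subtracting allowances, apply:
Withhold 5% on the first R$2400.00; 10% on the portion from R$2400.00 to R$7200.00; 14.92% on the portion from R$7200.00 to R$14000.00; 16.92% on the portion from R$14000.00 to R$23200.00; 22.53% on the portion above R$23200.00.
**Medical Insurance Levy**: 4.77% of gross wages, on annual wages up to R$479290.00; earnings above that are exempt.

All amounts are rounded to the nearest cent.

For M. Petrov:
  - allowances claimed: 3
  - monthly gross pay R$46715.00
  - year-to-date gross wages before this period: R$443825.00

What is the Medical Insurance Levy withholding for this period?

R$1691.68

Medical Insurance Levy: cap R$479290.00 − YTD R$443825.00 = R$35465.00 subject; 4.77% × R$35465.00 = R$1691.68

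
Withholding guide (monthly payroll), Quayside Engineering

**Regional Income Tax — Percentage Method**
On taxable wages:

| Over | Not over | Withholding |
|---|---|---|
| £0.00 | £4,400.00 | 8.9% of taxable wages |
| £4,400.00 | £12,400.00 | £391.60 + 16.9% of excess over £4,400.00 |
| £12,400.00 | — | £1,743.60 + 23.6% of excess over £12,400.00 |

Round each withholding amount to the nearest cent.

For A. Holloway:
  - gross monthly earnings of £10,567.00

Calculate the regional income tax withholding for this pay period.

£1,433.82

Regional Income Tax: taxable = £10,567.00
  £391.60 + 16.9% × (£10,567.00 − £4,400.00) = £391.60 + 16.9% × £6,167.00 = £1,433.82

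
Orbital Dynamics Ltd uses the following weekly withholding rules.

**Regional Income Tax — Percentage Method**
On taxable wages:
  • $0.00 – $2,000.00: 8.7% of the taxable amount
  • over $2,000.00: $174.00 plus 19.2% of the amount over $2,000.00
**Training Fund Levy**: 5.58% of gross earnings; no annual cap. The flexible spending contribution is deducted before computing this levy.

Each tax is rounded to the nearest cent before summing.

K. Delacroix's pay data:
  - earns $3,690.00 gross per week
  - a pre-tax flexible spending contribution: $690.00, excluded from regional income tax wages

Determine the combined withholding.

Regional Income Tax: taxable = $3,690.00 − $690.00 = $3,000.00
  $174.00 + 19.2% × ($3,000.00 − $2,000.00) = $174.00 + 19.2% × $1,000.00 = $366.00
Training Fund Levy: 5.58% × $3,000.00 = $167.40
Total: $366.00 + $167.40 = $533.40

$533.40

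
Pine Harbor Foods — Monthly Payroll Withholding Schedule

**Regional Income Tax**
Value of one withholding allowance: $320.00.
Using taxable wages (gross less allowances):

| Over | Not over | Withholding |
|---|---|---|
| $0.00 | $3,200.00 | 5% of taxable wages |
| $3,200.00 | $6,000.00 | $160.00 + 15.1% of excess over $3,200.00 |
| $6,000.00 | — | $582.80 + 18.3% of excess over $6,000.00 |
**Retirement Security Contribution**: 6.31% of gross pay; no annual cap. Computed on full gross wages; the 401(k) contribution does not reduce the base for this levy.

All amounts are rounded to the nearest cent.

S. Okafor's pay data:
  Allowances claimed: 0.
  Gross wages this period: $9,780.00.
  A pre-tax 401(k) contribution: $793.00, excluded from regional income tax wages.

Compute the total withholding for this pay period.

$1,746.54

Regional Income Tax: taxable = $9,780.00 − $793.00 = $8,987.00
  $582.80 + 18.3% × ($8,987.00 − $6,000.00) = $582.80 + 18.3% × $2,987.00 = $1,129.42
Retirement Security Contribution: 6.31% × $9,780.00 = $617.12
Total: $1,129.42 + $617.12 = $1,746.54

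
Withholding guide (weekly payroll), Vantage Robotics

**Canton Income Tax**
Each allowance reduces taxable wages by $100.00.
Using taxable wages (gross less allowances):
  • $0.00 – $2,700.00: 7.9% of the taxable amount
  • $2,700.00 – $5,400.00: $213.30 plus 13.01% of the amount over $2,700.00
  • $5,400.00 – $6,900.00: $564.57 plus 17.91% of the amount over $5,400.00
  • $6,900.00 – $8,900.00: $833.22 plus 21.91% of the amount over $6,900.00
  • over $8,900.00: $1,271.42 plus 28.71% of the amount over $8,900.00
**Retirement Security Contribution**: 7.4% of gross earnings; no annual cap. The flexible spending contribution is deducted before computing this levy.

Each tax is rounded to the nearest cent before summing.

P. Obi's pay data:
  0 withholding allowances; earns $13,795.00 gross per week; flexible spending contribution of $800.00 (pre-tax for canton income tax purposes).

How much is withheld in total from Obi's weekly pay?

Canton Income Tax: taxable = $13,795.00 − $800.00 = $12,995.00
  $1,271.42 + 28.71% × ($12,995.00 − $8,900.00) = $1,271.42 + 28.71% × $4,095.00 = $2,447.09
Retirement Security Contribution: 7.4% × $12,995.00 = $961.63
Total: $2,447.09 + $961.63 = $3,408.72

$3,408.72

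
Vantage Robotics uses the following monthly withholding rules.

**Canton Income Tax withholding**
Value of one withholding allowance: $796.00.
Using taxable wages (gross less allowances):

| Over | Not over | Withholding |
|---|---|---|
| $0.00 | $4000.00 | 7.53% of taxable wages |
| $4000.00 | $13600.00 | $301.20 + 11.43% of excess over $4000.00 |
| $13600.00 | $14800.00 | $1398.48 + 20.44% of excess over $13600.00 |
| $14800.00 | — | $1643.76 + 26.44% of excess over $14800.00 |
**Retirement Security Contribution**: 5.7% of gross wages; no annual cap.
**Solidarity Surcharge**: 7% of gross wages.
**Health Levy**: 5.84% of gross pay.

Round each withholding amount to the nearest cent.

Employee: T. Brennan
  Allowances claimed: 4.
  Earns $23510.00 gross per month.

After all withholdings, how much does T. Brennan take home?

Canton Income Tax: taxable = $23510.00 − 4×$796.00 = $20326.00
  $1643.76 + 26.44% × ($20326.00 − $14800.00) = $1643.76 + 26.44% × $5526.00 = $3104.83
Retirement Security Contribution: 5.7% × $23510.00 = $1340.07
Solidarity Surcharge: 7% × $23510.00 = $1645.70
Health Levy: 5.84% × $23510.00 = $1372.98
Total withheld: $3104.83 + $1340.07 + $1645.70 + $1372.98 = $7463.58
Net pay: $23510.00 − $7463.58 = $16046.42

$16046.42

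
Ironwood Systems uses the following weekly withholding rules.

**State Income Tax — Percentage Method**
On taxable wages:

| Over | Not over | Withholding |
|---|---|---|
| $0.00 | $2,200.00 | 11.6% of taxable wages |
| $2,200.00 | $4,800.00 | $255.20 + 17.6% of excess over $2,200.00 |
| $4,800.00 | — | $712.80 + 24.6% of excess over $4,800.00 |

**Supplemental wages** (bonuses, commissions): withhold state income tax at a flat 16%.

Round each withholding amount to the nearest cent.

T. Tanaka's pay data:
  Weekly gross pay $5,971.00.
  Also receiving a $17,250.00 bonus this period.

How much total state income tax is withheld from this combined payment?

State Income Tax: taxable = $5,971.00
  $712.80 + 24.6% × ($5,971.00 − $4,800.00) = $712.80 + 24.6% × $1,171.00 = $1,000.87
Supplemental (16% flat on bonus): 16% × $17,250.00 = $2,760.00
Total state income tax: $1,000.87 + $2,760.00 = $3,760.87

$3,760.87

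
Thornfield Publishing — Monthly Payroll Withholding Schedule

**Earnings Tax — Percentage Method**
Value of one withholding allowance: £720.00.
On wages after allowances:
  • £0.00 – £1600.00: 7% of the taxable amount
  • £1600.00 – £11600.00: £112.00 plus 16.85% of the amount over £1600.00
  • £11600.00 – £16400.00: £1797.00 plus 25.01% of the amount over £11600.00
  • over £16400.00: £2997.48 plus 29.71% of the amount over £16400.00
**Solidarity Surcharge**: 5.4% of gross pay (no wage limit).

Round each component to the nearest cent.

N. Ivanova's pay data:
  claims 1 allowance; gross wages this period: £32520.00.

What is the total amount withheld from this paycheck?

£9328.90

Earnings Tax: taxable = £32520.00 − 1×£720.00 = £31800.00
  £2997.48 + 29.71% × (£31800.00 − £16400.00) = £2997.48 + 29.71% × £15400.00 = £7572.82
Solidarity Surcharge: 5.4% × £32520.00 = £1756.08
Total: £7572.82 + £1756.08 = £9328.90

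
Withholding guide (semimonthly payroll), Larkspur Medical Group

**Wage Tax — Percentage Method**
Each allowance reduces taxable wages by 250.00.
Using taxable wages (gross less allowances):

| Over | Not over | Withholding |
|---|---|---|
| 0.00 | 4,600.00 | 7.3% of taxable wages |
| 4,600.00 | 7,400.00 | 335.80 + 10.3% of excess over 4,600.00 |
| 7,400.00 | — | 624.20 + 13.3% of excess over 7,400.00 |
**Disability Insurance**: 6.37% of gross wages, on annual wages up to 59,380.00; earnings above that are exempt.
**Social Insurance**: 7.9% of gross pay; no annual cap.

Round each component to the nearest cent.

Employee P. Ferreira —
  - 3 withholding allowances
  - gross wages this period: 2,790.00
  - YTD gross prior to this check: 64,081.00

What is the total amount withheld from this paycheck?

369.33

Wage Tax: taxable = 2,790.00 − 3×250.00 = 2,040.00
  7.3% × 2,040.00 = 148.92
Disability Insurance: YTD 64,081.00 ≥ cap 59,380.00 → 0.00
Social Insurance: 7.9% × 2,790.00 = 220.41
Total: 148.92 + 0.00 + 220.41 = 369.33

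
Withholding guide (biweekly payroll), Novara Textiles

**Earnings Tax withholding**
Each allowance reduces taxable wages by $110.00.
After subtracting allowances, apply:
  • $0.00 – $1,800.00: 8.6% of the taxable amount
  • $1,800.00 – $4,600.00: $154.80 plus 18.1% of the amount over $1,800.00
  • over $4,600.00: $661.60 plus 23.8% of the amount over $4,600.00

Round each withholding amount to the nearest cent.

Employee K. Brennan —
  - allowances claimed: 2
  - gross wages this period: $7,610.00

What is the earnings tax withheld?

$1,325.62

Earnings Tax: taxable = $7,610.00 − 2×$110.00 = $7,390.00
  $661.60 + 23.8% × ($7,390.00 − $4,600.00) = $661.60 + 23.8% × $2,790.00 = $1,325.62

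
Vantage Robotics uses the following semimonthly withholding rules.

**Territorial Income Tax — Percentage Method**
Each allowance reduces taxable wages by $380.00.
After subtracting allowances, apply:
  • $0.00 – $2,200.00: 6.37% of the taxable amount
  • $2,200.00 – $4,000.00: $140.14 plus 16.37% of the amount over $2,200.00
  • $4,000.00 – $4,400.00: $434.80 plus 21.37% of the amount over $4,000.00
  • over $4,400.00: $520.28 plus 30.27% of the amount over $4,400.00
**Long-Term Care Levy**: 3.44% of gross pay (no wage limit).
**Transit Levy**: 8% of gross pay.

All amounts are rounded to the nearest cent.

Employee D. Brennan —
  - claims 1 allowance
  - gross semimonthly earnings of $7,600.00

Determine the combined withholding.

$2,243.33

Territorial Income Tax: taxable = $7,600.00 − 1×$380.00 = $7,220.00
  $520.28 + 30.27% × ($7,220.00 − $4,400.00) = $520.28 + 30.27% × $2,820.00 = $1,373.89
Long-Term Care Levy: 3.44% × $7,600.00 = $261.44
Transit Levy: 8% × $7,600.00 = $608.00
Total: $1,373.89 + $261.44 + $608.00 = $2,243.33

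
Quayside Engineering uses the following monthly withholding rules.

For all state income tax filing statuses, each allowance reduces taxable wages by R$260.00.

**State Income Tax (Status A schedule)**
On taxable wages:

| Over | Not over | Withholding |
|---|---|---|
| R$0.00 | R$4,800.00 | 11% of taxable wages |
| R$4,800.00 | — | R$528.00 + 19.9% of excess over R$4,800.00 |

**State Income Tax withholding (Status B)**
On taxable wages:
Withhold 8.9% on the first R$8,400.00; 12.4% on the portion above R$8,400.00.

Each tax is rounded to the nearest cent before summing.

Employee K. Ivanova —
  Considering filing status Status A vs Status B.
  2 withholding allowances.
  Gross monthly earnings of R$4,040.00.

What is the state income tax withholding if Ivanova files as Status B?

R$313.28

State Income Tax (Status B): taxable = R$4,040.00 − 2×R$260.00 = R$3,520.00
  8.9% × R$3,520.00 = R$313.28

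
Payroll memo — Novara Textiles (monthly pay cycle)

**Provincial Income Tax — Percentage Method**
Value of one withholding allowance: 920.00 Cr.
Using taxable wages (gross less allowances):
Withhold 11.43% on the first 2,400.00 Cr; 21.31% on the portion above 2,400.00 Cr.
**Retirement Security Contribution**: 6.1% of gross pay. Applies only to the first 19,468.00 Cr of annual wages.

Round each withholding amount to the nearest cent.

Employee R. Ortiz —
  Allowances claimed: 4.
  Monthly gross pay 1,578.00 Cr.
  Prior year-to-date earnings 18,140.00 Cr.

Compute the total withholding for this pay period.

81.01 Cr

Provincial Income Tax: taxable = 1,578.00 Cr − 4×920.00 Cr = -2,102.00 Cr
  Taxable ≤ 0 → 0.00 Cr
Retirement Security Contribution: cap 19,468.00 Cr − YTD 18,140.00 Cr = 1,328.00 Cr subject; 6.1% × 1,328.00 Cr = 81.01 Cr
Total: 0.00 Cr + 81.01 Cr = 81.01 Cr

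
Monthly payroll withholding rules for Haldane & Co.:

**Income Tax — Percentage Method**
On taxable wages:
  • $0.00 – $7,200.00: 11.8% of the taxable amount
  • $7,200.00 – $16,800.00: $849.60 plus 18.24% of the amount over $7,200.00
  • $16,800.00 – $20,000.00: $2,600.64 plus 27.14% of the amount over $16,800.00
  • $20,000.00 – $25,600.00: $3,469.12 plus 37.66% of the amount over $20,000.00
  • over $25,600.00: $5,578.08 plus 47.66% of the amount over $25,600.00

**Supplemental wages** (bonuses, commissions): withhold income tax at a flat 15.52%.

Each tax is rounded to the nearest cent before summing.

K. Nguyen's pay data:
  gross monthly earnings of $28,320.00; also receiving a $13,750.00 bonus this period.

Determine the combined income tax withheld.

Income Tax: taxable = $28,320.00
  $5,578.08 + 47.66% × ($28,320.00 − $25,600.00) = $5,578.08 + 47.66% × $2,720.00 = $6,874.43
Supplemental (15.52% flat on bonus): 15.52% × $13,750.00 = $2,134.00
Total income tax: $6,874.43 + $2,134.00 = $9,008.43

$9,008.43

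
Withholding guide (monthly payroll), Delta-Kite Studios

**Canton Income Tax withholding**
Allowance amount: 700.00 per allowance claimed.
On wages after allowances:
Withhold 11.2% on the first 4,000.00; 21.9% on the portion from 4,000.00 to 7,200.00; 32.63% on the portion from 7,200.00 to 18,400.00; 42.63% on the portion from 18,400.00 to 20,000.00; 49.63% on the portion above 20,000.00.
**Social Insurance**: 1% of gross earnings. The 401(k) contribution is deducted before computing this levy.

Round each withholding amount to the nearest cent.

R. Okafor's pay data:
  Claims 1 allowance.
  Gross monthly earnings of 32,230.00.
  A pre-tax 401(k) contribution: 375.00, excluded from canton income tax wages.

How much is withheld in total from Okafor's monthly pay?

Canton Income Tax: taxable = 32,230.00 − 375.00 − 1×700.00 = 31,155.00
  5,485.44 + 49.63% × (31,155.00 − 20,000.00) = 5,485.44 + 49.63% × 11,155.00 = 11,021.67
Social Insurance: 1% × 31,855.00 = 318.55
Total: 11,021.67 + 318.55 = 11,340.22

11,340.22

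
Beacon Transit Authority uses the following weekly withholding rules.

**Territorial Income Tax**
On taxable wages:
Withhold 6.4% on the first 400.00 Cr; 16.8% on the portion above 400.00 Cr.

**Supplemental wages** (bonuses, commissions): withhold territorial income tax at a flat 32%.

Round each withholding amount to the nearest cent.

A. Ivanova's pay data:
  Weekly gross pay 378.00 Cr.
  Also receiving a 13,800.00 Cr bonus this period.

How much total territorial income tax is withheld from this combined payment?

Territorial Income Tax: taxable = 378.00 Cr
  6.4% × 378.00 Cr = 24.19 Cr
Supplemental (32% flat on bonus): 32% × 13,800.00 Cr = 4,416.00 Cr
Total territorial income tax: 24.19 Cr + 4,416.00 Cr = 4,440.19 Cr

4,440.19 Cr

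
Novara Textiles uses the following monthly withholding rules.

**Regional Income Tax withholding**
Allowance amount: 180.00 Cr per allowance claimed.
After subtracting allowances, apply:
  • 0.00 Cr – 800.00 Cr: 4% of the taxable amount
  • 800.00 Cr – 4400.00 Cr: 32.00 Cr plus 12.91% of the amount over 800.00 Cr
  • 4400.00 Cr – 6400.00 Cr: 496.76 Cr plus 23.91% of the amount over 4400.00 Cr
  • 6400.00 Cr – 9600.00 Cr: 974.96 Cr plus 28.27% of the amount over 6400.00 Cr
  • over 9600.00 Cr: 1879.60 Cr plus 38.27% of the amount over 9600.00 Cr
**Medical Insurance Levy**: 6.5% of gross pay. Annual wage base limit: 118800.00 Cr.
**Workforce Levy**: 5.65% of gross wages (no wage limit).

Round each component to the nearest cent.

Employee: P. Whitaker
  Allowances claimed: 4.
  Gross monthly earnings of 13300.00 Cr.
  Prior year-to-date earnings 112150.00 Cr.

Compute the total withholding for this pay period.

4203.75 Cr

Regional Income Tax: taxable = 13300.00 Cr − 4×180.00 Cr = 12580.00 Cr
  1879.60 Cr + 38.27% × (12580.00 Cr − 9600.00 Cr) = 1879.60 Cr + 38.27% × 2980.00 Cr = 3020.05 Cr
Medical Insurance Levy: cap 118800.00 Cr − YTD 112150.00 Cr = 6650.00 Cr subject; 6.5% × 6650.00 Cr = 432.25 Cr
Workforce Levy: 5.65% × 13300.00 Cr = 751.45 Cr
Total: 3020.05 Cr + 432.25 Cr + 751.45 Cr = 4203.75 Cr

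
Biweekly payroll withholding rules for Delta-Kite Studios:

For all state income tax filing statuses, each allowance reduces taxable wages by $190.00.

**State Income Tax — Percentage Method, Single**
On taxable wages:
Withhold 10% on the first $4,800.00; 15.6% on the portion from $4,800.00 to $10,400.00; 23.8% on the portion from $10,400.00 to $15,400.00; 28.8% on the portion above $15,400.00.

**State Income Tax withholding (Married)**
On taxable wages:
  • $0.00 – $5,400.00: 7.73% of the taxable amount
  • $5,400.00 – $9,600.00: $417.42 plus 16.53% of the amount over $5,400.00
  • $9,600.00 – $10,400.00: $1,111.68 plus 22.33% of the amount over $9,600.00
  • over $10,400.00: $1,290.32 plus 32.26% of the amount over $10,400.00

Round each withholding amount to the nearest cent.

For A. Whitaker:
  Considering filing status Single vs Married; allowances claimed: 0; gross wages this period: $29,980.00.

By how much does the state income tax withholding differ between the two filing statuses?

$864.19

State Income Tax (Single): taxable = $29,980.00
  $2,543.60 + 28.8% × ($29,980.00 − $15,400.00) = $2,543.60 + 28.8% × $14,580.00 = $6,742.64
State Income Tax (Married): taxable = $29,980.00
  $1,290.32 + 32.26% × ($29,980.00 − $10,400.00) = $1,290.32 + 32.26% × $19,580.00 = $7,606.83
Difference: |$6,742.64 − $7,606.83| = $864.19 (higher under Married)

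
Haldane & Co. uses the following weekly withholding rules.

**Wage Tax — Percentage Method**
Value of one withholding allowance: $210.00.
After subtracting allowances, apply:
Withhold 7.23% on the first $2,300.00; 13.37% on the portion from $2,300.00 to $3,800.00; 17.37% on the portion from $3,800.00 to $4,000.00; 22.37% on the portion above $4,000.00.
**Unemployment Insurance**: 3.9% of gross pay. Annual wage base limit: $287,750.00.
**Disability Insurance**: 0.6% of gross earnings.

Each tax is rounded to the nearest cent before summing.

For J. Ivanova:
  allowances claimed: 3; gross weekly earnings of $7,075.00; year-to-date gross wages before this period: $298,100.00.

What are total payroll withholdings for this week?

$990.98

Wage Tax: taxable = $7,075.00 − 3×$210.00 = $6,445.00
  $401.58 + 22.37% × ($6,445.00 − $4,000.00) = $401.58 + 22.37% × $2,445.00 = $948.53
Unemployment Insurance: YTD $298,100.00 ≥ cap $287,750.00 → $0.00
Disability Insurance: 0.6% × $7,075.00 = $42.45
Total: $948.53 + $0.00 + $42.45 = $990.98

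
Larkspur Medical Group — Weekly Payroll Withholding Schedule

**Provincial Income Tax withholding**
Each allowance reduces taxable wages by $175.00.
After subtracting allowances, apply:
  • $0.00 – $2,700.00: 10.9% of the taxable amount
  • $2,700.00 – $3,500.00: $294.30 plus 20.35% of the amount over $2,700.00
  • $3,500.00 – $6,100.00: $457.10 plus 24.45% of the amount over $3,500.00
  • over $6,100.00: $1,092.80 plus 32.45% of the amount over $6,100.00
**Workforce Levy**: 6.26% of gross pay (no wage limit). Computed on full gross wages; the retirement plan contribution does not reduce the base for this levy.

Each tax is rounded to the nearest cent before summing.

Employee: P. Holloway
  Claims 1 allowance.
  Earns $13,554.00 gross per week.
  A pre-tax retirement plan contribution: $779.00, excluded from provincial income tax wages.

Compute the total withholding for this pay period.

$4,050.53

Provincial Income Tax: taxable = $13,554.00 − $779.00 − 1×$175.00 = $12,600.00
  $1,092.80 + 32.45% × ($12,600.00 − $6,100.00) = $1,092.80 + 32.45% × $6,500.00 = $3,202.05
Workforce Levy: 6.26% × $13,554.00 = $848.48
Total: $3,202.05 + $848.48 = $4,050.53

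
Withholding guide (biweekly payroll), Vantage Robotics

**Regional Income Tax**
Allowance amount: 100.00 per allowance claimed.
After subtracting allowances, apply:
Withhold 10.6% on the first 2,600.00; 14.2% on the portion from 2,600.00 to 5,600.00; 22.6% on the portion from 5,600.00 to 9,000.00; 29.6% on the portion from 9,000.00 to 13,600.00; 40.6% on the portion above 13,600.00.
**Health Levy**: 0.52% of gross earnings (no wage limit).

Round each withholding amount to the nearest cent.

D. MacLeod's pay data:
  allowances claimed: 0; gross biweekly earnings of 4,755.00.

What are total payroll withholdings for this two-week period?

606.34

Regional Income Tax: taxable = 4,755.00
  275.60 + 14.2% × (4,755.00 − 2,600.00) = 275.60 + 14.2% × 2,155.00 = 581.61
Health Levy: 0.52% × 4,755.00 = 24.73
Total: 581.61 + 24.73 = 606.34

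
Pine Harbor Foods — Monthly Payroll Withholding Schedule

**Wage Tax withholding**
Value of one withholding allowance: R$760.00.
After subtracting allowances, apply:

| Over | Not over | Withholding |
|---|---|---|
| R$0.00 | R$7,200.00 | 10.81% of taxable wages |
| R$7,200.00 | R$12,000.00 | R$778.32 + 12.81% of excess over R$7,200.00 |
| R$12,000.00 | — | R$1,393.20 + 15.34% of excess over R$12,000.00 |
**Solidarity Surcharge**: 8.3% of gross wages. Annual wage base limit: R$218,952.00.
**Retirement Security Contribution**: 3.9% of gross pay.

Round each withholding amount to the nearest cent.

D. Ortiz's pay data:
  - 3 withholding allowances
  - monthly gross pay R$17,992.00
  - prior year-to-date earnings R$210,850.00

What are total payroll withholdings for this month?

Wage Tax: taxable = R$17,992.00 − 3×R$760.00 = R$15,712.00
  R$1,393.20 + 15.34% × (R$15,712.00 − R$12,000.00) = R$1,393.20 + 15.34% × R$3,712.00 = R$1,962.62
Solidarity Surcharge: cap R$218,952.00 − YTD R$210,850.00 = R$8,102.00 subject; 8.3% × R$8,102.00 = R$672.47
Retirement Security Contribution: 3.9% × R$17,992.00 = R$701.69
Total: R$1,962.62 + R$672.47 + R$701.69 = R$3,336.78

R$3,336.78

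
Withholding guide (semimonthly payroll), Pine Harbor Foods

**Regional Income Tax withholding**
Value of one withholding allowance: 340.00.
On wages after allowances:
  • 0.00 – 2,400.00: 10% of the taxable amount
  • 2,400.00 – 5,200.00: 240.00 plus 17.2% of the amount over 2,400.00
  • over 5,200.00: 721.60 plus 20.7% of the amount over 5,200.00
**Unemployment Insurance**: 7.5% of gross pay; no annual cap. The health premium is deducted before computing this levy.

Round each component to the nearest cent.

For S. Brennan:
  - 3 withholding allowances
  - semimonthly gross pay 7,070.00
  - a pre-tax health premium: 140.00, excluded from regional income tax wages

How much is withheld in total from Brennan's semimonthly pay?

Regional Income Tax: taxable = 7,070.00 − 140.00 − 3×340.00 = 5,910.00
  721.60 + 20.7% × (5,910.00 − 5,200.00) = 721.60 + 20.7% × 710.00 = 868.57
Unemployment Insurance: 7.5% × 6,930.00 = 519.75
Total: 868.57 + 519.75 = 1,388.32

1,388.32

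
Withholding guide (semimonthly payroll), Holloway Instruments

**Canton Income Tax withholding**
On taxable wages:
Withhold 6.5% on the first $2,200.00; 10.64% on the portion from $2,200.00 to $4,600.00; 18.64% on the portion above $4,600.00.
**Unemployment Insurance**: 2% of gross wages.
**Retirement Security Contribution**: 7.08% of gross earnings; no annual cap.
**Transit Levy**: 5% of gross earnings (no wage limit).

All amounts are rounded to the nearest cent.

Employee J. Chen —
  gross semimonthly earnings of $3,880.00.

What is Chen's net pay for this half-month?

$3,011.95

Canton Income Tax: taxable = $3,880.00
  $143.00 + 10.64% × ($3,880.00 − $2,200.00) = $143.00 + 10.64% × $1,680.00 = $321.75
Unemployment Insurance: 2% × $3,880.00 = $77.60
Retirement Security Contribution: 7.08% × $3,880.00 = $274.70
Transit Levy: 5% × $3,880.00 = $194.00
Total withheld: $321.75 + $77.60 + $274.70 + $194.00 = $868.05
Net pay: $3,880.00 − $868.05 = $3,011.95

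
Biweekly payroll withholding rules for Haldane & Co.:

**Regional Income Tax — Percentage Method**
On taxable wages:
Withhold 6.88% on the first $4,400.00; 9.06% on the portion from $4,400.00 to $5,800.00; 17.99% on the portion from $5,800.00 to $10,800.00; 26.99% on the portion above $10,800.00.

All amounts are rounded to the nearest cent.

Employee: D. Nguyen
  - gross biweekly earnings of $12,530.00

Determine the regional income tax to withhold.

Regional Income Tax: taxable = $12,530.00
  $1,329.06 + 26.99% × ($12,530.00 − $10,800.00) = $1,329.06 + 26.99% × $1,730.00 = $1,795.99

$1,795.99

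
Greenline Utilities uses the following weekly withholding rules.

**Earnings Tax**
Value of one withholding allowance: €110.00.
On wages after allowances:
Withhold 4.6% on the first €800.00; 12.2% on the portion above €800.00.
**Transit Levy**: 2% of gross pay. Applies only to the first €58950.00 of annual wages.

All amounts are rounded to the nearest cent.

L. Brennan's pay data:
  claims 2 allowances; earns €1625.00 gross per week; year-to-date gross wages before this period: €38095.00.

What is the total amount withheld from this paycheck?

Earnings Tax: taxable = €1625.00 − 2×€110.00 = €1405.00
  €36.80 + 12.2% × (€1405.00 − €800.00) = €36.80 + 12.2% × €605.00 = €110.61
Transit Levy: 2% × €1625.00 = €32.50
Total: €110.61 + €32.50 = €143.11

€143.11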